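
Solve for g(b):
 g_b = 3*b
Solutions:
 g(b) = C1 + 3*b^2/2


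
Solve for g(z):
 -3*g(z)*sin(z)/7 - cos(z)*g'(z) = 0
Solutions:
 g(z) = C1*cos(z)^(3/7)


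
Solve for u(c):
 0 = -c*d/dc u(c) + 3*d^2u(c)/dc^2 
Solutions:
 u(c) = C1 + C2*erfi(sqrt(6)*c/6)


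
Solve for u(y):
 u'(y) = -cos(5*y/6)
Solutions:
 u(y) = C1 - 6*sin(5*y/6)/5


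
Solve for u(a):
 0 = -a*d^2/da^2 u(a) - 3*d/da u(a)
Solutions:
 u(a) = C1 + C2/a^2


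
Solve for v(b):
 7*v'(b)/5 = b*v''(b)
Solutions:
 v(b) = C1 + C2*b^(12/5)


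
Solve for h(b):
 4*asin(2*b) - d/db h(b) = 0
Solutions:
 h(b) = C1 + 4*b*asin(2*b) + 2*sqrt(1 - 4*b^2)


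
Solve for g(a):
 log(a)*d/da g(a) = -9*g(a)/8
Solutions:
 g(a) = C1*exp(-9*li(a)/8)


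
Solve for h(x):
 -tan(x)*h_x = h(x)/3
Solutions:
 h(x) = C1/sin(x)^(1/3)


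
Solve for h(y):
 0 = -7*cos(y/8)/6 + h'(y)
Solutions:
 h(y) = C1 + 28*sin(y/8)/3


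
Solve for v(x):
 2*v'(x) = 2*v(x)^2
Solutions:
 v(x) = -1/(C1 + x)


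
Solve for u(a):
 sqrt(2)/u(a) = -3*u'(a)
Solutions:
 u(a) = -sqrt(C1 - 6*sqrt(2)*a)/3
 u(a) = sqrt(C1 - 6*sqrt(2)*a)/3


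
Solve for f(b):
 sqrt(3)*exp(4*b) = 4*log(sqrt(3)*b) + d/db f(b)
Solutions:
 f(b) = C1 - 4*b*log(b) + 2*b*(2 - log(3)) + sqrt(3)*exp(4*b)/4


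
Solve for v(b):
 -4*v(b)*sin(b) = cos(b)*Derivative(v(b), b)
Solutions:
 v(b) = C1*cos(b)^4


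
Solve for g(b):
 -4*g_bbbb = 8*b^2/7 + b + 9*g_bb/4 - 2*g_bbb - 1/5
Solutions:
 g(b) = C1 + C2*b - 8*b^4/189 - 382*b^3/1701 + 8894*b^2/25515 + (C3*sin(sqrt(2)*b/2) + C4*cos(sqrt(2)*b/2))*exp(b/4)


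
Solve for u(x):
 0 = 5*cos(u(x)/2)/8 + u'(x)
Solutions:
 5*x/8 - log(sin(u(x)/2) - 1) + log(sin(u(x)/2) + 1) = C1


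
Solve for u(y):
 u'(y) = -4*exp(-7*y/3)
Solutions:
 u(y) = C1 + 12*exp(-7*y/3)/7


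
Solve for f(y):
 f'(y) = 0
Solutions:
 f(y) = C1


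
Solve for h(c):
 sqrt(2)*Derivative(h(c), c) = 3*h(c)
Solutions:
 h(c) = C1*exp(3*sqrt(2)*c/2)


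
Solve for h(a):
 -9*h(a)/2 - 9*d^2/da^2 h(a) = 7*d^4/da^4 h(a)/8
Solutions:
 h(a) = C1*sin(sqrt(42)*a*sqrt(6 - sqrt(29))/7) + C2*sin(sqrt(42)*a*sqrt(sqrt(29) + 6)/7) + C3*cos(sqrt(42)*a*sqrt(6 - sqrt(29))/7) + C4*cos(sqrt(42)*a*sqrt(sqrt(29) + 6)/7)


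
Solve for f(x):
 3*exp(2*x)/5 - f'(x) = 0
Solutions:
 f(x) = C1 + 3*exp(2*x)/10


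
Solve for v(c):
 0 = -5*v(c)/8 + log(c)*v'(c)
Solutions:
 v(c) = C1*exp(5*li(c)/8)


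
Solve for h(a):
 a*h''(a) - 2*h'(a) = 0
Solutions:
 h(a) = C1 + C2*a^3


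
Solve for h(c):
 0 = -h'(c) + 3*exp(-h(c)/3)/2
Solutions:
 h(c) = 3*log(C1 + c/2)


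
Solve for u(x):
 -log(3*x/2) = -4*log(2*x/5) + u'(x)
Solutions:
 u(x) = C1 + 3*x*log(x) + x*log(32/1875) - 3*x


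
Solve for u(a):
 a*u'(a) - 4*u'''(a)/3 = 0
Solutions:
 u(a) = C1 + Integral(C2*airyai(6^(1/3)*a/2) + C3*airybi(6^(1/3)*a/2), a)


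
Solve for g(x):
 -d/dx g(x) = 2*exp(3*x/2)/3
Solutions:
 g(x) = C1 - 4*exp(3*x/2)/9


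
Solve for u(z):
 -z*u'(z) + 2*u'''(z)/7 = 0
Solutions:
 u(z) = C1 + Integral(C2*airyai(2^(2/3)*7^(1/3)*z/2) + C3*airybi(2^(2/3)*7^(1/3)*z/2), z)


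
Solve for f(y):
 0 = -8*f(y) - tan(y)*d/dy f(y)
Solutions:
 f(y) = C1/sin(y)^8


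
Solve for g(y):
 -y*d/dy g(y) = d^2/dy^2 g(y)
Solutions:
 g(y) = C1 + C2*erf(sqrt(2)*y/2)


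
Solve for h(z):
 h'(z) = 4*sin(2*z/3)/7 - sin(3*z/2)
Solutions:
 h(z) = C1 - 6*cos(2*z/3)/7 + 2*cos(3*z/2)/3


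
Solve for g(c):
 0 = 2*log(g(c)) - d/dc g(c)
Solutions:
 li(g(c)) = C1 + 2*c


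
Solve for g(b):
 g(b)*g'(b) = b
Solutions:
 g(b) = -sqrt(C1 + b^2)
 g(b) = sqrt(C1 + b^2)


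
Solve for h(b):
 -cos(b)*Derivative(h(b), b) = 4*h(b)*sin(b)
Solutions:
 h(b) = C1*cos(b)^4


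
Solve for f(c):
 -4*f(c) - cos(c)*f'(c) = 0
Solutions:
 f(c) = C1*(sin(c)^2 - 2*sin(c) + 1)/(sin(c)^2 + 2*sin(c) + 1)


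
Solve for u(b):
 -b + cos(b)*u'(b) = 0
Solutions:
 u(b) = C1 + Integral(b/cos(b), b)


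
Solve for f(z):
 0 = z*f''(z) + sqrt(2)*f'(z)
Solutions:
 f(z) = C1 + C2*z^(1 - sqrt(2))


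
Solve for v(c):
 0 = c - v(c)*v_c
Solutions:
 v(c) = -sqrt(C1 + c^2)
 v(c) = sqrt(C1 + c^2)


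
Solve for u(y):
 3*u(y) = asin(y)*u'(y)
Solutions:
 u(y) = C1*exp(3*Integral(1/asin(y), y))


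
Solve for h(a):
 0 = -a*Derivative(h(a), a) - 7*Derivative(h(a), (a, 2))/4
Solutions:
 h(a) = C1 + C2*erf(sqrt(14)*a/7)


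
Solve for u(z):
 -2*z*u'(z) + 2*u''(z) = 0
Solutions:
 u(z) = C1 + C2*erfi(sqrt(2)*z/2)


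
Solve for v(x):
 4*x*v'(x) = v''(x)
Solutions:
 v(x) = C1 + C2*erfi(sqrt(2)*x)


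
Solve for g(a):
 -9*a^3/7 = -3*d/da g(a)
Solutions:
 g(a) = C1 + 3*a^4/28


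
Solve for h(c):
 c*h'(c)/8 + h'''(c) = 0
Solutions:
 h(c) = C1 + Integral(C2*airyai(-c/2) + C3*airybi(-c/2), c)


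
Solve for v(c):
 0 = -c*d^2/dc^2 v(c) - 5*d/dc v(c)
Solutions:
 v(c) = C1 + C2/c^4


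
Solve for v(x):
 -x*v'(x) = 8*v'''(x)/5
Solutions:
 v(x) = C1 + Integral(C2*airyai(-5^(1/3)*x/2) + C3*airybi(-5^(1/3)*x/2), x)


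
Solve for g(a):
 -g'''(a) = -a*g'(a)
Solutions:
 g(a) = C1 + Integral(C2*airyai(a) + C3*airybi(a), a)


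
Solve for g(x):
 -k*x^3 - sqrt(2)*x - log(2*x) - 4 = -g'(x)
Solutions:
 g(x) = C1 + k*x^4/4 + sqrt(2)*x^2/2 + x*log(x) + x*log(2) + 3*x


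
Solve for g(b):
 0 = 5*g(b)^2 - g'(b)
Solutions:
 g(b) = -1/(C1 + 5*b)


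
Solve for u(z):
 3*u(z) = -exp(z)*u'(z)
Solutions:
 u(z) = C1*exp(3*exp(-z))


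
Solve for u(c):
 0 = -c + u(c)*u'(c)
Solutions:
 u(c) = -sqrt(C1 + c^2)
 u(c) = sqrt(C1 + c^2)


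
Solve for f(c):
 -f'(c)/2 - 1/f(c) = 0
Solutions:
 f(c) = -sqrt(C1 - 4*c)
 f(c) = sqrt(C1 - 4*c)


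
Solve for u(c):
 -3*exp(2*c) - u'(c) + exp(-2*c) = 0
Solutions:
 u(c) = C1 - 3*exp(2*c)/2 - exp(-2*c)/2


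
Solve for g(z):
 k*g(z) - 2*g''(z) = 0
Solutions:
 g(z) = C1*exp(-sqrt(2)*sqrt(k)*z/2) + C2*exp(sqrt(2)*sqrt(k)*z/2)


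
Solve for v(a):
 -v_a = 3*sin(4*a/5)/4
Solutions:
 v(a) = C1 + 15*cos(4*a/5)/16


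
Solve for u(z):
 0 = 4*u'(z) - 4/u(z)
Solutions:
 u(z) = -sqrt(C1 + 2*z)
 u(z) = sqrt(C1 + 2*z)


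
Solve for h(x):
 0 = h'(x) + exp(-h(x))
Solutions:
 h(x) = log(C1 - x)


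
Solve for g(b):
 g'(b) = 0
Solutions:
 g(b) = C1


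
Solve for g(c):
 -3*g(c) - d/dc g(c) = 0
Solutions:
 g(c) = C1*exp(-3*c)


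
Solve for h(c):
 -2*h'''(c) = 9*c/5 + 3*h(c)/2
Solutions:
 h(c) = C3*exp(-6^(1/3)*c/2) - 6*c/5 + (C1*sin(2^(1/3)*3^(5/6)*c/4) + C2*cos(2^(1/3)*3^(5/6)*c/4))*exp(6^(1/3)*c/4)


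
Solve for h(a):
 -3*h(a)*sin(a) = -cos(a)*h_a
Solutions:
 h(a) = C1/cos(a)^3


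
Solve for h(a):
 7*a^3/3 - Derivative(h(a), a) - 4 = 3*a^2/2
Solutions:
 h(a) = C1 + 7*a^4/12 - a^3/2 - 4*a


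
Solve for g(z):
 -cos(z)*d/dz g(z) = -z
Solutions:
 g(z) = C1 + Integral(z/cos(z), z)


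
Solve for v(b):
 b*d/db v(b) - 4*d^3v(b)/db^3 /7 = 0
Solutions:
 v(b) = C1 + Integral(C2*airyai(14^(1/3)*b/2) + C3*airybi(14^(1/3)*b/2), b)


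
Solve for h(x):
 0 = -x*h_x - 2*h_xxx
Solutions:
 h(x) = C1 + Integral(C2*airyai(-2^(2/3)*x/2) + C3*airybi(-2^(2/3)*x/2), x)


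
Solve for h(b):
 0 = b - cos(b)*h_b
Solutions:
 h(b) = C1 + Integral(b/cos(b), b)


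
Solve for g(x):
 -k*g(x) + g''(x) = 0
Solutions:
 g(x) = C1*exp(-sqrt(k)*x) + C2*exp(sqrt(k)*x)


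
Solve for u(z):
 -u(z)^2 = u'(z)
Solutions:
 u(z) = 1/(C1 + z)


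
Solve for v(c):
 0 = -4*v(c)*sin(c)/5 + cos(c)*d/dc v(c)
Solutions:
 v(c) = C1/cos(c)^(4/5)


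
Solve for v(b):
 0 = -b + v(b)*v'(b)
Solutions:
 v(b) = -sqrt(C1 + b^2)
 v(b) = sqrt(C1 + b^2)


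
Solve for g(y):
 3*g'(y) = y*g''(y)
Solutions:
 g(y) = C1 + C2*y^4


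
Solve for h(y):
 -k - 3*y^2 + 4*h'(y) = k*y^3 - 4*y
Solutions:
 h(y) = C1 + k*y^4/16 + k*y/4 + y^3/4 - y^2/2


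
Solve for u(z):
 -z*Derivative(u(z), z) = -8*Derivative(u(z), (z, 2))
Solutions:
 u(z) = C1 + C2*erfi(z/4)


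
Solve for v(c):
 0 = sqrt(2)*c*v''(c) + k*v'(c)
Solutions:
 v(c) = C1 + c^(-sqrt(2)*re(k)/2 + 1)*(C2*sin(sqrt(2)*log(c)*Abs(im(k))/2) + C3*cos(sqrt(2)*log(c)*im(k)/2))


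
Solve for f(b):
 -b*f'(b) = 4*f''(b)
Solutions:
 f(b) = C1 + C2*erf(sqrt(2)*b/4)


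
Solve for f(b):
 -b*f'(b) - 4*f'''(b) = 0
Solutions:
 f(b) = C1 + Integral(C2*airyai(-2^(1/3)*b/2) + C3*airybi(-2^(1/3)*b/2), b)


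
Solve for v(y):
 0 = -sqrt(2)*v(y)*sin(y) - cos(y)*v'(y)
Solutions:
 v(y) = C1*cos(y)^(sqrt(2))


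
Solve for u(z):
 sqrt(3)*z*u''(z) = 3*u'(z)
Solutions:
 u(z) = C1 + C2*z^(1 + sqrt(3))


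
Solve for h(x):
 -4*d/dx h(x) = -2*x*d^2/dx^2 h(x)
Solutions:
 h(x) = C1 + C2*x^3


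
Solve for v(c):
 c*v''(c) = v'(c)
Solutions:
 v(c) = C1 + C2*c^2


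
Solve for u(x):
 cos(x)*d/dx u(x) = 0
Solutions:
 u(x) = C1


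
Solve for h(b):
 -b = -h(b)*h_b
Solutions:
 h(b) = -sqrt(C1 + b^2)
 h(b) = sqrt(C1 + b^2)


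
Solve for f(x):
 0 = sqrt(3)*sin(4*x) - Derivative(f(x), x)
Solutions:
 f(x) = C1 - sqrt(3)*cos(4*x)/4


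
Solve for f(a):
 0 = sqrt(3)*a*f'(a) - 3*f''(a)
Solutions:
 f(a) = C1 + C2*erfi(sqrt(2)*3^(3/4)*a/6)


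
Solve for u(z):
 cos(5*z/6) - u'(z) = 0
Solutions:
 u(z) = C1 + 6*sin(5*z/6)/5


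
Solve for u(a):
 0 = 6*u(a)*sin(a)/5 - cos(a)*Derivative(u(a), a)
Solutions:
 u(a) = C1/cos(a)^(6/5)


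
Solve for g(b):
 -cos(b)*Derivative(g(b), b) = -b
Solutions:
 g(b) = C1 + Integral(b/cos(b), b)


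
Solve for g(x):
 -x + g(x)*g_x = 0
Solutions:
 g(x) = -sqrt(C1 + x^2)
 g(x) = sqrt(C1 + x^2)


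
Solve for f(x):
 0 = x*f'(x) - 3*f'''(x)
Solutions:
 f(x) = C1 + Integral(C2*airyai(3^(2/3)*x/3) + C3*airybi(3^(2/3)*x/3), x)


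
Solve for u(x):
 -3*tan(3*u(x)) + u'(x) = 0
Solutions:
 u(x) = -asin(C1*exp(9*x))/3 + pi/3
 u(x) = asin(C1*exp(9*x))/3


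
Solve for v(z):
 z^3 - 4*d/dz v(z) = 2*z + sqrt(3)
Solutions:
 v(z) = C1 + z^4/16 - z^2/4 - sqrt(3)*z/4


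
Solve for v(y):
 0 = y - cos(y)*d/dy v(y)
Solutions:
 v(y) = C1 + Integral(y/cos(y), y)


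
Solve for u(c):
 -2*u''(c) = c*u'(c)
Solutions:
 u(c) = C1 + C2*erf(c/2)


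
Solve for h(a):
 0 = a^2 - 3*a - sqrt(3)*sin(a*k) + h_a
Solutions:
 h(a) = C1 - a^3/3 + 3*a^2/2 - sqrt(3)*cos(a*k)/k


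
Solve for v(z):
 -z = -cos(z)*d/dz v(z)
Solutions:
 v(z) = C1 + Integral(z/cos(z), z)


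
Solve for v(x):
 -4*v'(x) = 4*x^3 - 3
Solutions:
 v(x) = C1 - x^4/4 + 3*x/4


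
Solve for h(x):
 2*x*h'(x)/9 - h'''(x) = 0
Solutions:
 h(x) = C1 + Integral(C2*airyai(6^(1/3)*x/3) + C3*airybi(6^(1/3)*x/3), x)


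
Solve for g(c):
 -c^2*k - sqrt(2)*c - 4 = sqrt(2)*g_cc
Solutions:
 g(c) = C1 + C2*c - sqrt(2)*c^4*k/24 - c^3/6 - sqrt(2)*c^2


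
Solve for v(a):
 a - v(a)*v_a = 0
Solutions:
 v(a) = -sqrt(C1 + a^2)
 v(a) = sqrt(C1 + a^2)


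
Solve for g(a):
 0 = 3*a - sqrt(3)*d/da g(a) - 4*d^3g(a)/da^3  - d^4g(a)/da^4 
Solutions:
 g(a) = C1 + C2*exp(a*(-8 + 16/(27*sqrt(3)/2 + sqrt(-16384 + (27*sqrt(3) + 128)^2)/2 + 64)^(1/3) + (27*sqrt(3)/2 + sqrt(-16384 + (27*sqrt(3) + 128)^2)/2 + 64)^(1/3))/6)*sin(sqrt(3)*a*(-(27*sqrt(3)/2 + sqrt(-16384 + (27*sqrt(3) + 128)^2)/2 + 64)^(1/3) + 16/(27*sqrt(3)/2 + sqrt(-16384 + (27*sqrt(3) + 128)^2)/2 + 64)^(1/3))/6) + C3*exp(a*(-8 + 16/(27*sqrt(3)/2 + sqrt(-16384 + (27*sqrt(3) + 128)^2)/2 + 64)^(1/3) + (27*sqrt(3)/2 + sqrt(-16384 + (27*sqrt(3) + 128)^2)/2 + 64)^(1/3))/6)*cos(sqrt(3)*a*(-(27*sqrt(3)/2 + sqrt(-16384 + (27*sqrt(3) + 128)^2)/2 + 64)^(1/3) + 16/(27*sqrt(3)/2 + sqrt(-16384 + (27*sqrt(3) + 128)^2)/2 + 64)^(1/3))/6) + C4*exp(-a*(16/(27*sqrt(3)/2 + sqrt(-16384 + (27*sqrt(3) + 128)^2)/2 + 64)^(1/3) + 4 + (27*sqrt(3)/2 + sqrt(-16384 + (27*sqrt(3) + 128)^2)/2 + 64)^(1/3))/3) + sqrt(3)*a^2/2


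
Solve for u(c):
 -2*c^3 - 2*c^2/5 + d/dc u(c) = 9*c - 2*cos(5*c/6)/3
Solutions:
 u(c) = C1 + c^4/2 + 2*c^3/15 + 9*c^2/2 - 4*sin(5*c/6)/5


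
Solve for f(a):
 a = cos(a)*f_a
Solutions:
 f(a) = C1 + Integral(a/cos(a), a)


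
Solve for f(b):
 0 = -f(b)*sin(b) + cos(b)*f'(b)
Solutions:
 f(b) = C1/cos(b)


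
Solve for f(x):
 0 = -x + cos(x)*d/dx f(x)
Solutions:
 f(x) = C1 + Integral(x/cos(x), x)


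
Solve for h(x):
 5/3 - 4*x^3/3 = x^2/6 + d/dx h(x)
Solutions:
 h(x) = C1 - x^4/3 - x^3/18 + 5*x/3


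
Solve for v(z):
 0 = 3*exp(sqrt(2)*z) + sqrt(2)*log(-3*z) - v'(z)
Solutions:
 v(z) = C1 + sqrt(2)*z*log(-z) + sqrt(2)*z*(-1 + log(3)) + 3*sqrt(2)*exp(sqrt(2)*z)/2


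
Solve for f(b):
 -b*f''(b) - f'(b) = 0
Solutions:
 f(b) = C1 + C2*log(b)


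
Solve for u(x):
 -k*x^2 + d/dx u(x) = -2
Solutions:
 u(x) = C1 + k*x^3/3 - 2*x


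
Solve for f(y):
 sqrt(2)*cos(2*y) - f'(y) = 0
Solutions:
 f(y) = C1 + sqrt(2)*sin(2*y)/2


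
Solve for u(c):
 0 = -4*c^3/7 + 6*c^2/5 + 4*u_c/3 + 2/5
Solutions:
 u(c) = C1 + 3*c^4/28 - 3*c^3/10 - 3*c/10


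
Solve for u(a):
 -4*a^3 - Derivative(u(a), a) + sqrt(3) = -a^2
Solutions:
 u(a) = C1 - a^4 + a^3/3 + sqrt(3)*a


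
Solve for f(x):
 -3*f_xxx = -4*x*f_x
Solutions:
 f(x) = C1 + Integral(C2*airyai(6^(2/3)*x/3) + C3*airybi(6^(2/3)*x/3), x)


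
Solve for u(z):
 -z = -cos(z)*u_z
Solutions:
 u(z) = C1 + Integral(z/cos(z), z)


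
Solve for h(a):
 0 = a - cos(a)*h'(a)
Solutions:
 h(a) = C1 + Integral(a/cos(a), a)


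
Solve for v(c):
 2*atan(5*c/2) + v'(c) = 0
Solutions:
 v(c) = C1 - 2*c*atan(5*c/2) + 2*log(25*c^2 + 4)/5


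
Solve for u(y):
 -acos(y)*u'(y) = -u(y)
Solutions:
 u(y) = C1*exp(Integral(1/acos(y), y))


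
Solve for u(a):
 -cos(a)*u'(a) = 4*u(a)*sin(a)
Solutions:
 u(a) = C1*cos(a)^4


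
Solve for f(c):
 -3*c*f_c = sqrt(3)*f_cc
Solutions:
 f(c) = C1 + C2*erf(sqrt(2)*3^(1/4)*c/2)


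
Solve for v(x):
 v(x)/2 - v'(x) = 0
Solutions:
 v(x) = C1*exp(x/2)


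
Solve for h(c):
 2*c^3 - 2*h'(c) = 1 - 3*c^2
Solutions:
 h(c) = C1 + c^4/4 + c^3/2 - c/2


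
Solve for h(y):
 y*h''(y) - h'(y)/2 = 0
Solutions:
 h(y) = C1 + C2*y^(3/2)


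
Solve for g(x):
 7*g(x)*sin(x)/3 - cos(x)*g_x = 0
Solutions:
 g(x) = C1/cos(x)^(7/3)


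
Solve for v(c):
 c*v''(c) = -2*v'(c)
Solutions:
 v(c) = C1 + C2/c


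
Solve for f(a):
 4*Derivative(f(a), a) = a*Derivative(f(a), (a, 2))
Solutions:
 f(a) = C1 + C2*a^5


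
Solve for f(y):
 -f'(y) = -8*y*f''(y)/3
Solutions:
 f(y) = C1 + C2*y^(11/8)


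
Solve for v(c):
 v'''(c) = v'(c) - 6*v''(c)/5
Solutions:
 v(c) = C1 + C2*exp(c*(-3 + sqrt(34))/5) + C3*exp(-c*(3 + sqrt(34))/5)


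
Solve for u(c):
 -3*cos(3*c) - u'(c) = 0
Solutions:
 u(c) = C1 - sin(3*c)


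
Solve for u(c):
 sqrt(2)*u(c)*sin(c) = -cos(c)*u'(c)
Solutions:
 u(c) = C1*cos(c)^(sqrt(2))


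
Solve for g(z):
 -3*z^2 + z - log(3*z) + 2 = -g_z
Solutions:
 g(z) = C1 + z^3 - z^2/2 + z*log(z) - 3*z + z*log(3)


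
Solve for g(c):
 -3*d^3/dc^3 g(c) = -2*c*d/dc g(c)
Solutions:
 g(c) = C1 + Integral(C2*airyai(2^(1/3)*3^(2/3)*c/3) + C3*airybi(2^(1/3)*3^(2/3)*c/3), c)


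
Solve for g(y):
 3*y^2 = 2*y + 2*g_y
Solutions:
 g(y) = C1 + y^3/2 - y^2/2


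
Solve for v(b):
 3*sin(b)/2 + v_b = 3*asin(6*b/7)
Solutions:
 v(b) = C1 + 3*b*asin(6*b/7) + sqrt(49 - 36*b^2)/2 + 3*cos(b)/2


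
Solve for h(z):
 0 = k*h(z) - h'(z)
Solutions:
 h(z) = C1*exp(k*z)


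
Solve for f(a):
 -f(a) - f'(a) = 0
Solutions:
 f(a) = C1*exp(-a)


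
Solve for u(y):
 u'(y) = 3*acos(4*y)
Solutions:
 u(y) = C1 + 3*y*acos(4*y) - 3*sqrt(1 - 16*y^2)/4


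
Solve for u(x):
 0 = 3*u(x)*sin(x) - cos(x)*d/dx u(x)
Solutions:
 u(x) = C1/cos(x)^3


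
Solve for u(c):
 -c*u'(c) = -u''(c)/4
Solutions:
 u(c) = C1 + C2*erfi(sqrt(2)*c)


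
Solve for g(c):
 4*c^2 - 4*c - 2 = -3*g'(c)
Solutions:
 g(c) = C1 - 4*c^3/9 + 2*c^2/3 + 2*c/3


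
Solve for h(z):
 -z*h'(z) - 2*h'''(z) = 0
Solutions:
 h(z) = C1 + Integral(C2*airyai(-2^(2/3)*z/2) + C3*airybi(-2^(2/3)*z/2), z)


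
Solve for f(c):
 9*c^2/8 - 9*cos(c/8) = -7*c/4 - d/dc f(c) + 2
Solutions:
 f(c) = C1 - 3*c^3/8 - 7*c^2/8 + 2*c + 72*sin(c/8)


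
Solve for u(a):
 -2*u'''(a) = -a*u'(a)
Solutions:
 u(a) = C1 + Integral(C2*airyai(2^(2/3)*a/2) + C3*airybi(2^(2/3)*a/2), a)


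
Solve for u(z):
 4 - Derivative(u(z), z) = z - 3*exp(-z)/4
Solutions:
 u(z) = C1 - z^2/2 + 4*z - 3*exp(-z)/4


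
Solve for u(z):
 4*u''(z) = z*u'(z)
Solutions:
 u(z) = C1 + C2*erfi(sqrt(2)*z/4)


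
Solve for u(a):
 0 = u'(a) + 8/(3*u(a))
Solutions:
 u(a) = -sqrt(C1 - 48*a)/3
 u(a) = sqrt(C1 - 48*a)/3


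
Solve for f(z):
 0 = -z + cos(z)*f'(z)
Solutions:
 f(z) = C1 + Integral(z/cos(z), z)


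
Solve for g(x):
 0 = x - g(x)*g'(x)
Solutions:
 g(x) = -sqrt(C1 + x^2)
 g(x) = sqrt(C1 + x^2)


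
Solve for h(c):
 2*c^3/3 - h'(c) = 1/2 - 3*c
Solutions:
 h(c) = C1 + c^4/6 + 3*c^2/2 - c/2


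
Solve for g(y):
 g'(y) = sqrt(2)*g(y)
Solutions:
 g(y) = C1*exp(sqrt(2)*y)


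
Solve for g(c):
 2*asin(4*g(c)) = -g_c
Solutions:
 Integral(1/asin(4*_y), (_y, g(c))) = C1 - 2*c


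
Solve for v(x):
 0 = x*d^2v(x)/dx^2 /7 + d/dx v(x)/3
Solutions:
 v(x) = C1 + C2/x^(4/3)


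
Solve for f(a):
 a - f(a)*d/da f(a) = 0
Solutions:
 f(a) = -sqrt(C1 + a^2)
 f(a) = sqrt(C1 + a^2)


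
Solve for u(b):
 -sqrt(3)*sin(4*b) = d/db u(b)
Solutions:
 u(b) = C1 + sqrt(3)*cos(4*b)/4


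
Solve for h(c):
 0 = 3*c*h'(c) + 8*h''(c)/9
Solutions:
 h(c) = C1 + C2*erf(3*sqrt(3)*c/4)


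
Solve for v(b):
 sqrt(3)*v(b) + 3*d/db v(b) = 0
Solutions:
 v(b) = C1*exp(-sqrt(3)*b/3)


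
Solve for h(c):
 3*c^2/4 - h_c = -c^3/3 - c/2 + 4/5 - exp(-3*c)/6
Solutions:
 h(c) = C1 + c^4/12 + c^3/4 + c^2/4 - 4*c/5 - exp(-3*c)/18


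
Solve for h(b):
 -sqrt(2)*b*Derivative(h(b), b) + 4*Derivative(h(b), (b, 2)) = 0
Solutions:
 h(b) = C1 + C2*erfi(2^(3/4)*b/4)


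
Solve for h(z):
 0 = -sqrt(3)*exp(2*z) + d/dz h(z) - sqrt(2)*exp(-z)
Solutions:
 h(z) = C1 + sqrt(3)*exp(2*z)/2 - sqrt(2)*exp(-z)


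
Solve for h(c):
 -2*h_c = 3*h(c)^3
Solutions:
 h(c) = -sqrt(-1/(C1 - 3*c))
 h(c) = sqrt(-1/(C1 - 3*c))


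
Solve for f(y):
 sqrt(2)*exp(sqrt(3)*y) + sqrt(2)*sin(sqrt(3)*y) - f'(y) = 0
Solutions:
 f(y) = C1 + sqrt(6)*exp(sqrt(3)*y)/3 - sqrt(6)*cos(sqrt(3)*y)/3


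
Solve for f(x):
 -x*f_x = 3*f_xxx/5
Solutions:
 f(x) = C1 + Integral(C2*airyai(-3^(2/3)*5^(1/3)*x/3) + C3*airybi(-3^(2/3)*5^(1/3)*x/3), x)


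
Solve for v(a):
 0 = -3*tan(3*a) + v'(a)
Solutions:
 v(a) = C1 - log(cos(3*a))


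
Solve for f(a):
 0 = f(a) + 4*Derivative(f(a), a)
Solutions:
 f(a) = C1*exp(-a/4)


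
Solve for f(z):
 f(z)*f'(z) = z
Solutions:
 f(z) = -sqrt(C1 + z^2)
 f(z) = sqrt(C1 + z^2)


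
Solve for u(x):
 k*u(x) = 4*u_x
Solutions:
 u(x) = C1*exp(k*x/4)


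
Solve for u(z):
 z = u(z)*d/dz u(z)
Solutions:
 u(z) = -sqrt(C1 + z^2)
 u(z) = sqrt(C1 + z^2)


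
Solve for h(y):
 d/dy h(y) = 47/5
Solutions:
 h(y) = C1 + 47*y/5


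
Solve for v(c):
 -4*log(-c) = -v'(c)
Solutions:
 v(c) = C1 + 4*c*log(-c) - 4*c


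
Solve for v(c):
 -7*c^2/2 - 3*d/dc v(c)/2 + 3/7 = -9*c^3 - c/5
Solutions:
 v(c) = C1 + 3*c^4/2 - 7*c^3/9 + c^2/15 + 2*c/7


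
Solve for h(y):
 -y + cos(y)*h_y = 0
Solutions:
 h(y) = C1 + Integral(y/cos(y), y)


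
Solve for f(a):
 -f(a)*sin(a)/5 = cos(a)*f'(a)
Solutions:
 f(a) = C1*cos(a)^(1/5)


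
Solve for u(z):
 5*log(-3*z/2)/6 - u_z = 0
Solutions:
 u(z) = C1 + 5*z*log(-z)/6 + 5*z*(-1 - log(2) + log(3))/6


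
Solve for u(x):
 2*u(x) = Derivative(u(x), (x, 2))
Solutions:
 u(x) = C1*exp(-sqrt(2)*x) + C2*exp(sqrt(2)*x)


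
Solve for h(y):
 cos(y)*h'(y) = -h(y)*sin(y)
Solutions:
 h(y) = C1*cos(y)


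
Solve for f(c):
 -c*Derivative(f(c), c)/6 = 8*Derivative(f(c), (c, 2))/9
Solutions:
 f(c) = C1 + C2*erf(sqrt(6)*c/8)


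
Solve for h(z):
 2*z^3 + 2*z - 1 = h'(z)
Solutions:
 h(z) = C1 + z^4/2 + z^2 - z


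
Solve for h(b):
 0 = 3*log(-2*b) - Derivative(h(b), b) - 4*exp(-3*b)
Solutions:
 h(b) = C1 + 3*b*log(-b) + 3*b*(-1 + log(2)) + 4*exp(-3*b)/3


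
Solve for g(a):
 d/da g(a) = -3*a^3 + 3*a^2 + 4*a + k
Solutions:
 g(a) = C1 - 3*a^4/4 + a^3 + 2*a^2 + a*k


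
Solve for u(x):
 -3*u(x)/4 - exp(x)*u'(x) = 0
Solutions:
 u(x) = C1*exp(3*exp(-x)/4)


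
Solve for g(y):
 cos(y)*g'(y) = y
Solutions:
 g(y) = C1 + Integral(y/cos(y), y)


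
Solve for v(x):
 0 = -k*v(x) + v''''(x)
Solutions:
 v(x) = C1*exp(-k^(1/4)*x) + C2*exp(k^(1/4)*x) + C3*exp(-I*k^(1/4)*x) + C4*exp(I*k^(1/4)*x)


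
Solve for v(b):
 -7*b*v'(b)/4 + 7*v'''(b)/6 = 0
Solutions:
 v(b) = C1 + Integral(C2*airyai(2^(2/3)*3^(1/3)*b/2) + C3*airybi(2^(2/3)*3^(1/3)*b/2), b)


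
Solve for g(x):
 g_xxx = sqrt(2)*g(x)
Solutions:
 g(x) = C3*exp(2^(1/6)*x) + (C1*sin(2^(1/6)*sqrt(3)*x/2) + C2*cos(2^(1/6)*sqrt(3)*x/2))*exp(-2^(1/6)*x/2)


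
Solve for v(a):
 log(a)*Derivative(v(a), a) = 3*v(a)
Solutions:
 v(a) = C1*exp(3*li(a))


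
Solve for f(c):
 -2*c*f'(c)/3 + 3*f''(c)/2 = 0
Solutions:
 f(c) = C1 + C2*erfi(sqrt(2)*c/3)


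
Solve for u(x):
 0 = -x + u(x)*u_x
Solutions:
 u(x) = -sqrt(C1 + x^2)
 u(x) = sqrt(C1 + x^2)


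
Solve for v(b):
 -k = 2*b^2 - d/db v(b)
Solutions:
 v(b) = C1 + 2*b^3/3 + b*k


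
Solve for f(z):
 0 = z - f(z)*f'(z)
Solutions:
 f(z) = -sqrt(C1 + z^2)
 f(z) = sqrt(C1 + z^2)


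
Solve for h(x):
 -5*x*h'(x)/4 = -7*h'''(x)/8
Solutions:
 h(x) = C1 + Integral(C2*airyai(10^(1/3)*7^(2/3)*x/7) + C3*airybi(10^(1/3)*7^(2/3)*x/7), x)


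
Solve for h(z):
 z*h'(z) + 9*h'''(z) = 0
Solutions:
 h(z) = C1 + Integral(C2*airyai(-3^(1/3)*z/3) + C3*airybi(-3^(1/3)*z/3), z)


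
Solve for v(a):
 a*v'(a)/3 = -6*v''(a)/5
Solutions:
 v(a) = C1 + C2*erf(sqrt(5)*a/6)


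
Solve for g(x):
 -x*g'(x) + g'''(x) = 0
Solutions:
 g(x) = C1 + Integral(C2*airyai(x) + C3*airybi(x), x)


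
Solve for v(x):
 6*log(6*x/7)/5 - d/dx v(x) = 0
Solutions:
 v(x) = C1 + 6*x*log(x)/5 - 6*x*log(7)/5 - 6*x/5 + 6*x*log(6)/5


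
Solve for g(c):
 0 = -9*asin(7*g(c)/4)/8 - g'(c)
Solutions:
 Integral(1/asin(7*_y/4), (_y, g(c))) = C1 - 9*c/8


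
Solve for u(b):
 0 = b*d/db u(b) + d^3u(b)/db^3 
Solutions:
 u(b) = C1 + Integral(C2*airyai(-b) + C3*airybi(-b), b)


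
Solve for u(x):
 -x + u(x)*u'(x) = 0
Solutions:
 u(x) = -sqrt(C1 + x^2)
 u(x) = sqrt(C1 + x^2)


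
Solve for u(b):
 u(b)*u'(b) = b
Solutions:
 u(b) = -sqrt(C1 + b^2)
 u(b) = sqrt(C1 + b^2)


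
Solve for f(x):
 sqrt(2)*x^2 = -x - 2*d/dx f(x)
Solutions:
 f(x) = C1 - sqrt(2)*x^3/6 - x^2/4


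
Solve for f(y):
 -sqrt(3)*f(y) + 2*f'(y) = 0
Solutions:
 f(y) = C1*exp(sqrt(3)*y/2)


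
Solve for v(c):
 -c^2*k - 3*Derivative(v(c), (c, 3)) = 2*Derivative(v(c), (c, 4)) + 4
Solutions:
 v(c) = C1 + C2*c + C3*c^2 + C4*exp(-3*c/2) - c^5*k/180 + c^4*k/54 + 2*c^3*(-2*k - 9)/81


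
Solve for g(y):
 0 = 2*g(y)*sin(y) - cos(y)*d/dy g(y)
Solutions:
 g(y) = C1/cos(y)^2


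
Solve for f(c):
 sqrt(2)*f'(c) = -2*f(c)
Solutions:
 f(c) = C1*exp(-sqrt(2)*c)


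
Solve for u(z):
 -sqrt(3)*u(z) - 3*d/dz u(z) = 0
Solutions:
 u(z) = C1*exp(-sqrt(3)*z/3)


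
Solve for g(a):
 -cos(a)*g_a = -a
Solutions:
 g(a) = C1 + Integral(a/cos(a), a)


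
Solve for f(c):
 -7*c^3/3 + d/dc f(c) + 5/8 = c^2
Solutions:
 f(c) = C1 + 7*c^4/12 + c^3/3 - 5*c/8


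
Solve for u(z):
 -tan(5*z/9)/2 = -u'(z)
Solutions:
 u(z) = C1 - 9*log(cos(5*z/9))/10


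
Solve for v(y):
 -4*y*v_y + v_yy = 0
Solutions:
 v(y) = C1 + C2*erfi(sqrt(2)*y)


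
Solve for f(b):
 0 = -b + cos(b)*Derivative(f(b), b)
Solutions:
 f(b) = C1 + Integral(b/cos(b), b)


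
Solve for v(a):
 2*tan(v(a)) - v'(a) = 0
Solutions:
 v(a) = pi - asin(C1*exp(2*a))
 v(a) = asin(C1*exp(2*a))


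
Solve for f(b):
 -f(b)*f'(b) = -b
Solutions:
 f(b) = -sqrt(C1 + b^2)
 f(b) = sqrt(C1 + b^2)


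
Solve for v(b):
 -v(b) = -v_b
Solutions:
 v(b) = C1*exp(b)


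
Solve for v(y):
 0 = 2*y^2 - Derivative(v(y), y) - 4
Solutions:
 v(y) = C1 + 2*y^3/3 - 4*y


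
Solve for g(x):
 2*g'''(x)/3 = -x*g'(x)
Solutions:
 g(x) = C1 + Integral(C2*airyai(-2^(2/3)*3^(1/3)*x/2) + C3*airybi(-2^(2/3)*3^(1/3)*x/2), x)


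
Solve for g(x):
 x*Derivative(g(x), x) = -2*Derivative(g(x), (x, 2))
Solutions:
 g(x) = C1 + C2*erf(x/2)


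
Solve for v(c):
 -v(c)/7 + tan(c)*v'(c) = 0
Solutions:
 v(c) = C1*sin(c)^(1/7)


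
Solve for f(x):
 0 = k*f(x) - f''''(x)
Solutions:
 f(x) = C1*exp(-k^(1/4)*x) + C2*exp(k^(1/4)*x) + C3*exp(-I*k^(1/4)*x) + C4*exp(I*k^(1/4)*x)


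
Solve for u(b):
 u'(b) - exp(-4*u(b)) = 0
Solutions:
 u(b) = log(-I*(C1 + 4*b)^(1/4))
 u(b) = log(I*(C1 + 4*b)^(1/4))
 u(b) = log(-(C1 + 4*b)^(1/4))
 u(b) = log(C1 + 4*b)/4


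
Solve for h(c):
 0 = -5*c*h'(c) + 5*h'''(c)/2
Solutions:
 h(c) = C1 + Integral(C2*airyai(2^(1/3)*c) + C3*airybi(2^(1/3)*c), c)


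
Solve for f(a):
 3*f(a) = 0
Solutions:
 f(a) = 0


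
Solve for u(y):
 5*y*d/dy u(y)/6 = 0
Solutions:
 u(y) = C1


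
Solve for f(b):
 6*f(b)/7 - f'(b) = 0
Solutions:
 f(b) = C1*exp(6*b/7)


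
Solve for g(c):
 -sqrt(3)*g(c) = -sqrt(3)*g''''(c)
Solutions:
 g(c) = C1*exp(-c) + C2*exp(c) + C3*sin(c) + C4*cos(c)


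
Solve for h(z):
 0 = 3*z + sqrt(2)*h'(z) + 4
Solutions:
 h(z) = C1 - 3*sqrt(2)*z^2/4 - 2*sqrt(2)*z


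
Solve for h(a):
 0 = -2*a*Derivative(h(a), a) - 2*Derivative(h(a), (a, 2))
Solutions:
 h(a) = C1 + C2*erf(sqrt(2)*a/2)


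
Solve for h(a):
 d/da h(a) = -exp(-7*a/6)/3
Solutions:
 h(a) = C1 + 2*exp(-7*a/6)/7


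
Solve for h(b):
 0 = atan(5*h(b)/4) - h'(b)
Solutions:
 Integral(1/atan(5*_y/4), (_y, h(b))) = C1 + b


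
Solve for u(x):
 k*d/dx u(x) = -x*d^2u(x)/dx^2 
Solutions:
 u(x) = C1 + x^(1 - re(k))*(C2*sin(log(x)*Abs(im(k))) + C3*cos(log(x)*im(k)))


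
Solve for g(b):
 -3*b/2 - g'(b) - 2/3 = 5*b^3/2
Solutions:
 g(b) = C1 - 5*b^4/8 - 3*b^2/4 - 2*b/3


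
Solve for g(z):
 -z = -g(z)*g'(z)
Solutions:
 g(z) = -sqrt(C1 + z^2)
 g(z) = sqrt(C1 + z^2)


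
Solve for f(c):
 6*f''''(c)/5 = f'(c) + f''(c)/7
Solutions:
 f(c) = C1 + C2*exp(-70^(1/3)*c*(70^(1/3)/(sqrt(194411) + 441)^(1/3) + (sqrt(194411) + 441)^(1/3))/84)*sin(sqrt(3)*70^(1/3)*c*(-(sqrt(194411) + 441)^(1/3) + 70^(1/3)/(sqrt(194411) + 441)^(1/3))/84) + C3*exp(-70^(1/3)*c*(70^(1/3)/(sqrt(194411) + 441)^(1/3) + (sqrt(194411) + 441)^(1/3))/84)*cos(sqrt(3)*70^(1/3)*c*(-(sqrt(194411) + 441)^(1/3) + 70^(1/3)/(sqrt(194411) + 441)^(1/3))/84) + C4*exp(70^(1/3)*c*(70^(1/3)/(sqrt(194411) + 441)^(1/3) + (sqrt(194411) + 441)^(1/3))/42)


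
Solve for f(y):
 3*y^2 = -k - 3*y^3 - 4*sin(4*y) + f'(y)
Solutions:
 f(y) = C1 + k*y + 3*y^4/4 + y^3 - cos(4*y)


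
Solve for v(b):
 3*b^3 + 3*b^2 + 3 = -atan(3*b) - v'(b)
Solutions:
 v(b) = C1 - 3*b^4/4 - b^3 - b*atan(3*b) - 3*b + log(9*b^2 + 1)/6


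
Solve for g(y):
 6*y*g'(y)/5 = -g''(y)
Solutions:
 g(y) = C1 + C2*erf(sqrt(15)*y/5)


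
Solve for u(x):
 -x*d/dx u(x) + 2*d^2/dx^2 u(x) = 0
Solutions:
 u(x) = C1 + C2*erfi(x/2)


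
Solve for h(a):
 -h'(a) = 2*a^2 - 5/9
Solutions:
 h(a) = C1 - 2*a^3/3 + 5*a/9


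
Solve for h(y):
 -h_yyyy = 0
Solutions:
 h(y) = C1 + C2*y + C3*y^2 + C4*y^3


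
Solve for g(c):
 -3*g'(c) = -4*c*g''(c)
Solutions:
 g(c) = C1 + C2*c^(7/4)


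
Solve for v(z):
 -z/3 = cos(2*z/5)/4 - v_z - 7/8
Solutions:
 v(z) = C1 + z^2/6 - 7*z/8 + 5*sin(2*z/5)/8


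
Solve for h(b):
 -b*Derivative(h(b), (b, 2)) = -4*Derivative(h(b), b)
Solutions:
 h(b) = C1 + C2*b^5


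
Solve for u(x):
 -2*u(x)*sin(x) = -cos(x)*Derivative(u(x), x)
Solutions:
 u(x) = C1/cos(x)^2


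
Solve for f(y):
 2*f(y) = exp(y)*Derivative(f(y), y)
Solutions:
 f(y) = C1*exp(-2*exp(-y))


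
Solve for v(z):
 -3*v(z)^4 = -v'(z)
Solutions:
 v(z) = (-1/(C1 + 9*z))^(1/3)
 v(z) = (-1/(C1 + 3*z))^(1/3)*(-3^(2/3) - 3*3^(1/6)*I)/6
 v(z) = (-1/(C1 + 3*z))^(1/3)*(-3^(2/3) + 3*3^(1/6)*I)/6


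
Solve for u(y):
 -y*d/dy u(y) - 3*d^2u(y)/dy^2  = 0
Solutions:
 u(y) = C1 + C2*erf(sqrt(6)*y/6)


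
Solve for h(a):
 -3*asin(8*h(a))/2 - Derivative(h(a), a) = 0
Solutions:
 Integral(1/asin(8*_y), (_y, h(a))) = C1 - 3*a/2


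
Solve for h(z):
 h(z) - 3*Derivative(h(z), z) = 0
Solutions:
 h(z) = C1*exp(z/3)


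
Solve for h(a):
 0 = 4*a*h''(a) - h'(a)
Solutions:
 h(a) = C1 + C2*a^(5/4)


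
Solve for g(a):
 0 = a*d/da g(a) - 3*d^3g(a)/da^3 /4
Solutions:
 g(a) = C1 + Integral(C2*airyai(6^(2/3)*a/3) + C3*airybi(6^(2/3)*a/3), a)


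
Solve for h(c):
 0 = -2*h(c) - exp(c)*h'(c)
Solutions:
 h(c) = C1*exp(2*exp(-c))


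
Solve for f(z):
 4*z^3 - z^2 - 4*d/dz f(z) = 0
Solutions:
 f(z) = C1 + z^4/4 - z^3/12


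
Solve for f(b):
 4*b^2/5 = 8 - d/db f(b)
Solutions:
 f(b) = C1 - 4*b^3/15 + 8*b


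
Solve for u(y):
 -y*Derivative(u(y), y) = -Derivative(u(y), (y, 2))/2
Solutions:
 u(y) = C1 + C2*erfi(y)


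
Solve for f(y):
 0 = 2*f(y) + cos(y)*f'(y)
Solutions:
 f(y) = C1*(sin(y) - 1)/(sin(y) + 1)


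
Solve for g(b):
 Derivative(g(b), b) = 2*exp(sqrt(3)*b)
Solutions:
 g(b) = C1 + 2*sqrt(3)*exp(sqrt(3)*b)/3


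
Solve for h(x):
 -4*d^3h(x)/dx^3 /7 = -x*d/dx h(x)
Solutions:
 h(x) = C1 + Integral(C2*airyai(14^(1/3)*x/2) + C3*airybi(14^(1/3)*x/2), x)


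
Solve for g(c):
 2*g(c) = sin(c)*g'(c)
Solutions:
 g(c) = C1*(cos(c) - 1)/(cos(c) + 1)


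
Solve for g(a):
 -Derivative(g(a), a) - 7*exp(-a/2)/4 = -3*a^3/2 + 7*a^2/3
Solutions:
 g(a) = C1 + 3*a^4/8 - 7*a^3/9 + 7*exp(-a/2)/2


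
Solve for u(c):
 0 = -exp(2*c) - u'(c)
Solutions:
 u(c) = C1 - exp(2*c)/2


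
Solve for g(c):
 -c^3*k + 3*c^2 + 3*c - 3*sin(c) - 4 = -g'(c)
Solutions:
 g(c) = C1 + c^4*k/4 - c^3 - 3*c^2/2 + 4*c - 3*cos(c)


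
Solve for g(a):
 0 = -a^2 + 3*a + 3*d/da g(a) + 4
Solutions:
 g(a) = C1 + a^3/9 - a^2/2 - 4*a/3


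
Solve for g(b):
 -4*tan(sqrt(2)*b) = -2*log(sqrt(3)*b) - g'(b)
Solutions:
 g(b) = C1 - 2*b*log(b) - b*log(3) + 2*b - 2*sqrt(2)*log(cos(sqrt(2)*b))


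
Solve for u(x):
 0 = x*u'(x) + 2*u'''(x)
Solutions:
 u(x) = C1 + Integral(C2*airyai(-2^(2/3)*x/2) + C3*airybi(-2^(2/3)*x/2), x)


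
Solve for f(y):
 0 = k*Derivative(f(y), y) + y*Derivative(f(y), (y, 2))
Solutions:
 f(y) = C1 + y^(1 - re(k))*(C2*sin(log(y)*Abs(im(k))) + C3*cos(log(y)*im(k)))


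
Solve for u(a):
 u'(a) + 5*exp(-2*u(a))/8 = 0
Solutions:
 u(a) = log(C1 - 5*a)/2 - log(2)
 u(a) = log(-sqrt(C1 - 5*a)) - log(2)


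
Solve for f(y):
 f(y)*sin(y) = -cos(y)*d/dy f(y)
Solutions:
 f(y) = C1*cos(y)


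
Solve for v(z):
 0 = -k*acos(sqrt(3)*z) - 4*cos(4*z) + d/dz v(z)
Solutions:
 v(z) = C1 + k*(z*acos(sqrt(3)*z) - sqrt(3)*sqrt(1 - 3*z^2)/3) + sin(4*z)


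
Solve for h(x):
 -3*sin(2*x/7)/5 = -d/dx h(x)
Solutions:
 h(x) = C1 - 21*cos(2*x/7)/10


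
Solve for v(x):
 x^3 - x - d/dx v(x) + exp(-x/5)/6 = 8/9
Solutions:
 v(x) = C1 + x^4/4 - x^2/2 - 8*x/9 - 5*exp(-x/5)/6


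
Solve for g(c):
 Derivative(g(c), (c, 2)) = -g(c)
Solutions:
 g(c) = C1*sin(c) + C2*cos(c)


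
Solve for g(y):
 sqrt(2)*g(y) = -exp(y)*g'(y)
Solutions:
 g(y) = C1*exp(sqrt(2)*exp(-y))


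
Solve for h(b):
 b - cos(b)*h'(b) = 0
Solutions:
 h(b) = C1 + Integral(b/cos(b), b)


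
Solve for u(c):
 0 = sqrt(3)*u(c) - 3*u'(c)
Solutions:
 u(c) = C1*exp(sqrt(3)*c/3)


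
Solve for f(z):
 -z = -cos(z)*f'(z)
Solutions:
 f(z) = C1 + Integral(z/cos(z), z)


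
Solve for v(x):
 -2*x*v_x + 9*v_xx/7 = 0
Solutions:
 v(x) = C1 + C2*erfi(sqrt(7)*x/3)


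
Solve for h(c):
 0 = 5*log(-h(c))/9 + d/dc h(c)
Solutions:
 -li(-h(c)) = C1 - 5*c/9


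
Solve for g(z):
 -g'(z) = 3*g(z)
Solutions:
 g(z) = C1*exp(-3*z)


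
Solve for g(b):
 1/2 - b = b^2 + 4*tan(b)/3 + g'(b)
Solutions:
 g(b) = C1 - b^3/3 - b^2/2 + b/2 + 4*log(cos(b))/3


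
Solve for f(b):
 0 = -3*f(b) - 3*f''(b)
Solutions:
 f(b) = C1*sin(b) + C2*cos(b)


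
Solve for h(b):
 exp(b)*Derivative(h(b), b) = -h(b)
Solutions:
 h(b) = C1*exp(exp(-b))


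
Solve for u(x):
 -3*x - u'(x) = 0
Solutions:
 u(x) = C1 - 3*x^2/2


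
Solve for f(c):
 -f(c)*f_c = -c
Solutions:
 f(c) = -sqrt(C1 + c^2)
 f(c) = sqrt(C1 + c^2)


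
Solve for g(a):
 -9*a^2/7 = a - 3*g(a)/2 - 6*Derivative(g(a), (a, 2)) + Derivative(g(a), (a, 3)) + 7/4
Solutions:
 g(a) = C1*exp(a*(-2^(1/3)*(sqrt(201) + 35)^(1/3)/4 - 2*2^(2/3)/(sqrt(201) + 35)^(1/3) + 2))*sin(2^(1/3)*sqrt(3)*a*(-(sqrt(201) + 35)^(1/3)/4 + 2*2^(1/3)/(sqrt(201) + 35)^(1/3))) + C2*exp(a*(-2^(1/3)*(sqrt(201) + 35)^(1/3)/4 - 2*2^(2/3)/(sqrt(201) + 35)^(1/3) + 2))*cos(2^(1/3)*sqrt(3)*a*(-(sqrt(201) + 35)^(1/3)/4 + 2*2^(1/3)/(sqrt(201) + 35)^(1/3))) + C3*exp(a*(4*2^(2/3)/(sqrt(201) + 35)^(1/3) + 2 + 2^(1/3)*(sqrt(201) + 35)^(1/3)/2)) + 6*a^2/7 + 2*a/3 - 239/42


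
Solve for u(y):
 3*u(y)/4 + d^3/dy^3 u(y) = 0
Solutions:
 u(y) = C3*exp(-6^(1/3)*y/2) + (C1*sin(2^(1/3)*3^(5/6)*y/4) + C2*cos(2^(1/3)*3^(5/6)*y/4))*exp(6^(1/3)*y/4)


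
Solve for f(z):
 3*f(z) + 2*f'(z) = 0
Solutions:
 f(z) = C1*exp(-3*z/2)


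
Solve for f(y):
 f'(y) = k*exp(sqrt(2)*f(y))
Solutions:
 f(y) = sqrt(2)*(2*log(-1/(C1 + k*y)) - log(2))/4


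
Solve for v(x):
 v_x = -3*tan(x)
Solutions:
 v(x) = C1 + 3*log(cos(x))


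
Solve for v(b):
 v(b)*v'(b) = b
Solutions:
 v(b) = -sqrt(C1 + b^2)
 v(b) = sqrt(C1 + b^2)


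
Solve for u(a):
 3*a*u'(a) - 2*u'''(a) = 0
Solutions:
 u(a) = C1 + Integral(C2*airyai(2^(2/3)*3^(1/3)*a/2) + C3*airybi(2^(2/3)*3^(1/3)*a/2), a)


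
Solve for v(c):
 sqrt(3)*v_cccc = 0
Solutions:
 v(c) = C1 + C2*c + C3*c^2 + C4*c^3


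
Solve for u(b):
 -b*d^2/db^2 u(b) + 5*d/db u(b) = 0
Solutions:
 u(b) = C1 + C2*b^6


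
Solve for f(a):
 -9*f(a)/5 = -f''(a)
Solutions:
 f(a) = C1*exp(-3*sqrt(5)*a/5) + C2*exp(3*sqrt(5)*a/5)


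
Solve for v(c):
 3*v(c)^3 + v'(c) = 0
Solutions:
 v(c) = -sqrt(2)*sqrt(-1/(C1 - 3*c))/2
 v(c) = sqrt(2)*sqrt(-1/(C1 - 3*c))/2


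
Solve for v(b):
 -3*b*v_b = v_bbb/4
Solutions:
 v(b) = C1 + Integral(C2*airyai(-12^(1/3)*b) + C3*airybi(-12^(1/3)*b), b)


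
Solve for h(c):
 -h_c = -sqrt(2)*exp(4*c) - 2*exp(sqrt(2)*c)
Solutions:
 h(c) = C1 + sqrt(2)*exp(4*c)/4 + sqrt(2)*exp(sqrt(2)*c)


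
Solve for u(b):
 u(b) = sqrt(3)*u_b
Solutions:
 u(b) = C1*exp(sqrt(3)*b/3)


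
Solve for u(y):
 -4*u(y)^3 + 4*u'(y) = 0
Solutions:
 u(y) = -sqrt(2)*sqrt(-1/(C1 + y))/2
 u(y) = sqrt(2)*sqrt(-1/(C1 + y))/2


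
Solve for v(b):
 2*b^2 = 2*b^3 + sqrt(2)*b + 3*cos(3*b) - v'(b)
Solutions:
 v(b) = C1 + b^4/2 - 2*b^3/3 + sqrt(2)*b^2/2 + sin(3*b)


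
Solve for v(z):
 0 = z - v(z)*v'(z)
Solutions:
 v(z) = -sqrt(C1 + z^2)
 v(z) = sqrt(C1 + z^2)


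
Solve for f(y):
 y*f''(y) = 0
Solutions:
 f(y) = C1 + C2*y


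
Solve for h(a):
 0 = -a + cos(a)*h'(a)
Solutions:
 h(a) = C1 + Integral(a/cos(a), a)


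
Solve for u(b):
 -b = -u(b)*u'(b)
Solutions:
 u(b) = -sqrt(C1 + b^2)
 u(b) = sqrt(C1 + b^2)


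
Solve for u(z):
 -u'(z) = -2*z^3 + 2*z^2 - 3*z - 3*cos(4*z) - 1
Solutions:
 u(z) = C1 + z^4/2 - 2*z^3/3 + 3*z^2/2 + z + 3*sin(4*z)/4


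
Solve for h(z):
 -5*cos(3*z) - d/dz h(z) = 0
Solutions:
 h(z) = C1 - 5*sin(3*z)/3


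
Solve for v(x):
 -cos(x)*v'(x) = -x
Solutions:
 v(x) = C1 + Integral(x/cos(x), x)


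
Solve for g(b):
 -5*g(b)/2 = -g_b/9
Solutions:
 g(b) = C1*exp(45*b/2)


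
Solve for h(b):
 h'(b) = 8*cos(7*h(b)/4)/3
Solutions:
 -8*b/3 - 2*log(sin(7*h(b)/4) - 1)/7 + 2*log(sin(7*h(b)/4) + 1)/7 = C1


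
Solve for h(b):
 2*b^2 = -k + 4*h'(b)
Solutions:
 h(b) = C1 + b^3/6 + b*k/4


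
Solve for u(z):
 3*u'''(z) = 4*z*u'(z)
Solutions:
 u(z) = C1 + Integral(C2*airyai(6^(2/3)*z/3) + C3*airybi(6^(2/3)*z/3), z)


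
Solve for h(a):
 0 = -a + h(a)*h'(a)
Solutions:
 h(a) = -sqrt(C1 + a^2)
 h(a) = sqrt(C1 + a^2)


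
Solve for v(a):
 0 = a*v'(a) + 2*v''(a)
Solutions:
 v(a) = C1 + C2*erf(a/2)


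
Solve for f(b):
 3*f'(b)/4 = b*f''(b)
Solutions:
 f(b) = C1 + C2*b^(7/4)


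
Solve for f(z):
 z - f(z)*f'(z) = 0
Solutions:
 f(z) = -sqrt(C1 + z^2)
 f(z) = sqrt(C1 + z^2)


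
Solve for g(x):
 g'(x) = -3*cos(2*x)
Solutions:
 g(x) = C1 - 3*sin(2*x)/2


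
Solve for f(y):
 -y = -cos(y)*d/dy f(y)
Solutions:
 f(y) = C1 + Integral(y/cos(y), y)


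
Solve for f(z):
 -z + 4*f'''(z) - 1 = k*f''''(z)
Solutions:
 f(z) = C1 + C2*z + C3*z^2 + C4*exp(4*z/k) + z^4/96 + z^3*(k + 4)/96


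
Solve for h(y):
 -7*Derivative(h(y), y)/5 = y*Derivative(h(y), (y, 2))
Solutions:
 h(y) = C1 + C2/y^(2/5)


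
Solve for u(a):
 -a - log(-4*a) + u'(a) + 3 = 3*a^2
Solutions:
 u(a) = C1 + a^3 + a^2/2 + a*log(-a) + 2*a*(-2 + log(2))


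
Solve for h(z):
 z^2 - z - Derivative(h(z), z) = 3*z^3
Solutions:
 h(z) = C1 - 3*z^4/4 + z^3/3 - z^2/2


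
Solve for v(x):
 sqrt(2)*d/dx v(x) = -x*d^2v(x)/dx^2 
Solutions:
 v(x) = C1 + C2*x^(1 - sqrt(2))


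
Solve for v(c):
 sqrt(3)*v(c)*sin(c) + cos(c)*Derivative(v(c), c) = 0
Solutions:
 v(c) = C1*cos(c)^(sqrt(3))


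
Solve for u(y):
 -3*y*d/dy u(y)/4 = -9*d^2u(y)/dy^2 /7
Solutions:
 u(y) = C1 + C2*erfi(sqrt(42)*y/12)


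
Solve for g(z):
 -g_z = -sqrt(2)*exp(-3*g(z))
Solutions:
 g(z) = log(C1 + 3*sqrt(2)*z)/3
 g(z) = log((-3^(1/3) - 3^(5/6)*I)*(C1 + sqrt(2)*z)^(1/3)/2)
 g(z) = log((-3^(1/3) + 3^(5/6)*I)*(C1 + sqrt(2)*z)^(1/3)/2)


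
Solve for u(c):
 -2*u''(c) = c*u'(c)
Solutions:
 u(c) = C1 + C2*erf(c/2)


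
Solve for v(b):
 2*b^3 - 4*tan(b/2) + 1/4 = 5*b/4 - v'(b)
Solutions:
 v(b) = C1 - b^4/2 + 5*b^2/8 - b/4 - 8*log(cos(b/2))


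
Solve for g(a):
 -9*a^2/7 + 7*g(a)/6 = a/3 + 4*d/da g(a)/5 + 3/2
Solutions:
 g(a) = C1*exp(35*a/24) + 54*a^2/49 + 3082*a/1715 + 151143/60025


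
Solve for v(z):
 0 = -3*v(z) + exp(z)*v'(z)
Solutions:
 v(z) = C1*exp(-3*exp(-z))


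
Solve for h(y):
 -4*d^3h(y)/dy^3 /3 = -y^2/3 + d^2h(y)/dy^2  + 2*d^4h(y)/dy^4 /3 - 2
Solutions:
 h(y) = C1 + C2*y + y^4/36 - 4*y^3/27 + 37*y^2/27 + (C3*sin(sqrt(2)*y/2) + C4*cos(sqrt(2)*y/2))*exp(-y)


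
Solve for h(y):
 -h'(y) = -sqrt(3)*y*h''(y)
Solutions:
 h(y) = C1 + C2*y^(sqrt(3)/3 + 1)


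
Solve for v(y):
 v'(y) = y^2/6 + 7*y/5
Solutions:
 v(y) = C1 + y^3/18 + 7*y^2/10


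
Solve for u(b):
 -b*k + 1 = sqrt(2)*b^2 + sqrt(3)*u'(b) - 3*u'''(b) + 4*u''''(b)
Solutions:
 u(b) = C1 + C2*exp(b*((-1 + sqrt(-1 + (-1 + 8*sqrt(3))^2) + 8*sqrt(3))^(-1/3) + 2 + (-1 + sqrt(-1 + (-1 + 8*sqrt(3))^2) + 8*sqrt(3))^(1/3))/8)*sin(sqrt(3)*b*(-(-1 + sqrt(-1 + (-1 + 8*sqrt(3))^2) + 8*sqrt(3))^(1/3) + (-1 + sqrt(-1 + (-1 + 8*sqrt(3))^2) + 8*sqrt(3))^(-1/3))/8) + C3*exp(b*((-1 + sqrt(-1 + (-1 + 8*sqrt(3))^2) + 8*sqrt(3))^(-1/3) + 2 + (-1 + sqrt(-1 + (-1 + 8*sqrt(3))^2) + 8*sqrt(3))^(1/3))/8)*cos(sqrt(3)*b*(-(-1 + sqrt(-1 + (-1 + 8*sqrt(3))^2) + 8*sqrt(3))^(1/3) + (-1 + sqrt(-1 + (-1 + 8*sqrt(3))^2) + 8*sqrt(3))^(-1/3))/8) + C4*exp(b*(-(-1 + sqrt(-1 + (-1 + 8*sqrt(3))^2) + 8*sqrt(3))^(1/3) - 1/(-1 + sqrt(-1 + (-1 + 8*sqrt(3))^2) + 8*sqrt(3))^(1/3) + 1)/4) - sqrt(6)*b^3/9 - sqrt(3)*b^2*k/6 - 2*sqrt(2)*b + sqrt(3)*b/3
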